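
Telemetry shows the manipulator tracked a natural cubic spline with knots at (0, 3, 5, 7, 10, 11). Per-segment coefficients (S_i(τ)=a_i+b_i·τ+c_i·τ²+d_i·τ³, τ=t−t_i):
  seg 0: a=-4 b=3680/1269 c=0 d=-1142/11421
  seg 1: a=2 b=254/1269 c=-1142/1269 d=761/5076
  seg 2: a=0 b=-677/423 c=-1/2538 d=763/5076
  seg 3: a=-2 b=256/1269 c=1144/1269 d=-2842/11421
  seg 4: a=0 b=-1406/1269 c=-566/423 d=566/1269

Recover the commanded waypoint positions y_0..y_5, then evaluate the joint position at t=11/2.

y_0 = S_0(0) = a_0 = -4
y_1 = S_1(0) = a_1 = 2
y_2 = S_2(0) = a_2 = 0
y_3 = S_3(0) = a_3 = -2
y_4 = S_4(0) = a_4 = 0
y_5 = S_4(1) = -2
t_q=11/2 is in segment 2 (τ=1/2); S_2(τ)=-10579/13536

y_0=-4 y_1=2 y_2=0 y_3=-2 y_4=0 y_5=-2
S(11/2) = -10579/13536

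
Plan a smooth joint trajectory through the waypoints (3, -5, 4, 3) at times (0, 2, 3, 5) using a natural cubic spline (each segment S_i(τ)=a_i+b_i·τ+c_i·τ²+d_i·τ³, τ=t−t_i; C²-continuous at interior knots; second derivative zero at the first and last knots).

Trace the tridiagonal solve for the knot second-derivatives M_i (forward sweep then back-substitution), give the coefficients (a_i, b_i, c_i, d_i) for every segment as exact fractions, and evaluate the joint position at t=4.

Δ: Δ0=-4, Δ1=9, Δ2=-1/2
row 1: diag=6, rhs=78; c'=1/6, d'=13
row 2: denom=6−1·1/6=35/6; d'=(-57−1·13)/(35/6)=-12
back: M2=-12
back: M1=13−1/6·-12=15
M: M0=0, M1=15, M2=-12, M3=0
seg 0: a=3, c=M0/2=0, d=(M1−M0)/(6·2)=5/4, b=Δ0−h0·(2M0+M1)/6=-9
seg 1: a=-5, c=M1/2=15/2, d=(M2−M1)/(6·1)=-9/2, b=Δ1−h1·(2M1+M2)/6=6
seg 2: a=4, c=M2/2=-6, d=(M3−M2)/(6·2)=1, b=Δ2−h2·(2M2+M3)/6=15/2
t_q=4 → seg 2, τ=1; S=4+15/2·τ+-6·τ²+1·τ³=13/2

  seg 0: a=3 b=-9 c=0 d=5/4
  seg 1: a=-5 b=6 c=15/2 d=-9/2
  seg 2: a=4 b=15/2 c=-6 d=1
S(4) = 13/2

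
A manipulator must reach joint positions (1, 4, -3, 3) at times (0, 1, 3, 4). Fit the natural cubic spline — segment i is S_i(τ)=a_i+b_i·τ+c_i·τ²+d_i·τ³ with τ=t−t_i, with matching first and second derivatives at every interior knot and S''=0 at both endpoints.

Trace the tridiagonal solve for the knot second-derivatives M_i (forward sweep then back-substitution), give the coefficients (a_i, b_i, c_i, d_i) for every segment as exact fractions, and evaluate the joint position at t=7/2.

Δ: Δ0=3, Δ1=-7/2, Δ2=6
row 1: diag=6, rhs=-39; c'=1/3, d'=-13/2
row 2: denom=6−2·1/3=16/3; d'=(57−2·-13/2)/(16/3)=105/8
back: M2=105/8
back: M1=-13/2−1/3·105/8=-87/8
M: M0=0, M1=-87/8, M2=105/8, M3=0
seg 0: a=1, c=M0/2=0, d=(M1−M0)/(6·1)=-29/16, b=Δ0−h0·(2M0+M1)/6=77/16
seg 1: a=4, c=M1/2=-87/16, d=(M2−M1)/(6·2)=2, b=Δ1−h1·(2M1+M2)/6=-5/8
seg 2: a=-3, c=M2/2=105/16, d=(M3−M2)/(6·1)=-35/16, b=Δ2−h2·(2M2+M3)/6=13/8
t_q=7/2 → seg 2, τ=1/2; S=-3+13/8·τ+105/16·τ²+-35/16·τ³=-105/128

  seg 0: a=1 b=77/16 c=0 d=-29/16
  seg 1: a=4 b=-5/8 c=-87/16 d=2
  seg 2: a=-3 b=13/8 c=105/16 d=-35/16
S(7/2) = -105/128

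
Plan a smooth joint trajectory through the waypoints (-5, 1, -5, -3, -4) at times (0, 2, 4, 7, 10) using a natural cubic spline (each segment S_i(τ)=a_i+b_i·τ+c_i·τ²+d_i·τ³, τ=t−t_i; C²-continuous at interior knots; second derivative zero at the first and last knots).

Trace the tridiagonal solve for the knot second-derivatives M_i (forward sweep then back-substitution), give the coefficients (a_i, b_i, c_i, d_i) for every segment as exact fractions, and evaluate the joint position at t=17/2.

  seg 0: a=-5 b=101/21 c=0 d=-19/42
  seg 1: a=1 b=-13/21 c=-19/7 d=16/21
  seg 2: a=-5 b=-7/3 c=13/7 d=-2/7
  seg 3: a=-3 b=23/21 c=-5/7 d=5/63
S(17/2) = -151/56

Δ: Δ0=3, Δ1=-3, Δ2=2/3, Δ3=-1/3
row 1: diag=8, rhs=-36; c'=1/4, d'=-9/2
row 2: denom=10−2·1/4=19/2; d'=(22−2·-9/2)/(19/2)=62/19
row 3: denom=12−3·6/19=210/19; d'=(-6−3·62/19)/(210/19)=-10/7
back: M3=-10/7
back: M2=62/19−6/19·-10/7=26/7
back: M1=-9/2−1/4·26/7=-38/7
M: M0=0, M1=-38/7, M2=26/7, M3=-10/7, M4=0
seg 0: a=-5, c=M0/2=0, d=(M1−M0)/(6·2)=-19/42, b=Δ0−h0·(2M0+M1)/6=101/21
seg 1: a=1, c=M1/2=-19/7, d=(M2−M1)/(6·2)=16/21, b=Δ1−h1·(2M1+M2)/6=-13/21
seg 2: a=-5, c=M2/2=13/7, d=(M3−M2)/(6·3)=-2/7, b=Δ2−h2·(2M2+M3)/6=-7/3
seg 3: a=-3, c=M3/2=-5/7, d=(M4−M3)/(6·3)=5/63, b=Δ3−h3·(2M3+M4)/6=23/21
t_q=17/2 → seg 3, τ=3/2; S=-3+23/21·τ+-5/7·τ²+5/63·τ³=-151/56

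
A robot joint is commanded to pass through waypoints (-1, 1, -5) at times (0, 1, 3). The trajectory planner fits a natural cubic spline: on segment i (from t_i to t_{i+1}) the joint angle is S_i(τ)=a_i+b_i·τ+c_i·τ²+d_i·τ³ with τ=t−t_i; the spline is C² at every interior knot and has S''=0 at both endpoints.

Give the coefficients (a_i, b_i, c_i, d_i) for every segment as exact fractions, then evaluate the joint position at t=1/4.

  seg 0: a=-1 b=17/6 c=0 d=-5/6
  seg 1: a=1 b=1/3 c=-5/2 d=5/12
S(1/4) = -39/128

Δ: Δ0=2, Δ1=-3
row 1: diag=6, rhs=-30; c'=1/3, d'=-5
back: M1=-5
M: M0=0, M1=-5, M2=0
seg 0: a=-1, c=M0/2=0, d=(M1−M0)/(6·1)=-5/6, b=Δ0−h0·(2M0+M1)/6=17/6
seg 1: a=1, c=M1/2=-5/2, d=(M2−M1)/(6·2)=5/12, b=Δ1−h1·(2M1+M2)/6=1/3
t_q=1/4 → seg 0, τ=1/4; S=-1+17/6·τ+0·τ²+-5/6·τ³=-39/128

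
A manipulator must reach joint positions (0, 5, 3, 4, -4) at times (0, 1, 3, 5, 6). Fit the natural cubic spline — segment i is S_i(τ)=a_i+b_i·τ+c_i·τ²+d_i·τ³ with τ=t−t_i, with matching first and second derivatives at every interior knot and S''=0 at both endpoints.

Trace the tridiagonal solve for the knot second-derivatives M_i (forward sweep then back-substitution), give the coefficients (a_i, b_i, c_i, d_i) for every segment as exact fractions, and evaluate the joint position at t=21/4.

Δ: Δ0=5, Δ1=-1, Δ2=1/2, Δ3=-8
row 1: diag=6, rhs=-36; c'=1/3, d'=-6
row 2: denom=8−2·1/3=22/3; d'=(9−2·-6)/(22/3)=63/22
row 3: denom=6−2·3/11=60/11; d'=(-51−2·63/22)/(60/11)=-52/5
back: M3=-52/5
back: M2=63/22−3/11·-52/5=57/10
back: M1=-6−1/3·57/10=-79/10
M: M0=0, M1=-79/10, M2=57/10, M3=-52/5, M4=0
seg 0: a=0, c=M0/2=0, d=(M1−M0)/(6·1)=-79/60, b=Δ0−h0·(2M0+M1)/6=379/60
seg 1: a=5, c=M1/2=-79/20, d=(M2−M1)/(6·2)=17/15, b=Δ1−h1·(2M1+M2)/6=71/30
seg 2: a=3, c=M2/2=57/20, d=(M3−M2)/(6·2)=-161/120, b=Δ2−h2·(2M2+M3)/6=1/6
seg 3: a=4, c=M3/2=-26/5, d=(M4−M3)/(6·1)=26/15, b=Δ3−h3·(2M3+M4)/6=-68/15
t_q=21/4 → seg 3, τ=1/4; S=4+-68/15·τ+-26/5·τ²+26/15·τ³=411/160

  seg 0: a=0 b=379/60 c=0 d=-79/60
  seg 1: a=5 b=71/30 c=-79/20 d=17/15
  seg 2: a=3 b=1/6 c=57/20 d=-161/120
  seg 3: a=4 b=-68/15 c=-26/5 d=26/15
S(21/4) = 411/160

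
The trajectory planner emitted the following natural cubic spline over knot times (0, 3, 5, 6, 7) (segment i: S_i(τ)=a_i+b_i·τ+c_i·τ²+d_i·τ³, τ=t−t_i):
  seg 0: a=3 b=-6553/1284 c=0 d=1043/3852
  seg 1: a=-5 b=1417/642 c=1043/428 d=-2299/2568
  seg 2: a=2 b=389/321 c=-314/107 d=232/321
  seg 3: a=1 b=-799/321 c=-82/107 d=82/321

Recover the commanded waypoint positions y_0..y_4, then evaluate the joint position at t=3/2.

y_0 = S_0(0) = a_0 = 3
y_1 = S_1(0) = a_1 = -5
y_2 = S_2(0) = a_2 = 2
y_3 = S_3(0) = a_3 = 1
y_4 = S_3(1) = -2
t_q=3/2 is in segment 0 (τ=3/2); S_0(τ)=-12811/3424

y_0=3 y_1=-5 y_2=2 y_3=1 y_4=-2
S(3/2) = -12811/3424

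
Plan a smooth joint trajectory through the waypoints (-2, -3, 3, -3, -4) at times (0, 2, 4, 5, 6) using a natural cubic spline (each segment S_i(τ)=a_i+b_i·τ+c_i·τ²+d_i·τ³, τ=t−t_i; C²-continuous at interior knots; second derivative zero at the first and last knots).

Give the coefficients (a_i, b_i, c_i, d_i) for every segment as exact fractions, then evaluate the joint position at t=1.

  seg 0: a=-2 b=-409/168 c=0 d=325/672
  seg 1: a=-3 b=283/84 c=325/112 d=-1037/672
  seg 2: a=3 b=-85/24 c=-89/14 d=655/168
  seg 3: a=-3 b=-383/84 c=299/56 d=-299/168
S(1) = -885/224

Δ: Δ0=-1/2, Δ1=3, Δ2=-6, Δ3=-1
row 1: diag=8, rhs=21; c'=1/4, d'=21/8
row 2: denom=6−2·1/4=11/2; d'=(-54−2·21/8)/(11/2)=-237/22
row 3: denom=4−1·2/11=42/11; d'=(30−1·-237/22)/(42/11)=299/28
back: M3=299/28
back: M2=-237/22−2/11·299/28=-89/7
back: M1=21/8−1/4·-89/7=325/56
M: M0=0, M1=325/56, M2=-89/7, M3=299/28, M4=0
seg 0: a=-2, c=M0/2=0, d=(M1−M0)/(6·2)=325/672, b=Δ0−h0·(2M0+M1)/6=-409/168
seg 1: a=-3, c=M1/2=325/112, d=(M2−M1)/(6·2)=-1037/672, b=Δ1−h1·(2M1+M2)/6=283/84
seg 2: a=3, c=M2/2=-89/14, d=(M3−M2)/(6·1)=655/168, b=Δ2−h2·(2M2+M3)/6=-85/24
seg 3: a=-3, c=M3/2=299/56, d=(M4−M3)/(6·1)=-299/168, b=Δ3−h3·(2M3+M4)/6=-383/84
t_q=1 → seg 0, τ=1; S=-2+-409/168·τ+0·τ²+325/672·τ³=-885/224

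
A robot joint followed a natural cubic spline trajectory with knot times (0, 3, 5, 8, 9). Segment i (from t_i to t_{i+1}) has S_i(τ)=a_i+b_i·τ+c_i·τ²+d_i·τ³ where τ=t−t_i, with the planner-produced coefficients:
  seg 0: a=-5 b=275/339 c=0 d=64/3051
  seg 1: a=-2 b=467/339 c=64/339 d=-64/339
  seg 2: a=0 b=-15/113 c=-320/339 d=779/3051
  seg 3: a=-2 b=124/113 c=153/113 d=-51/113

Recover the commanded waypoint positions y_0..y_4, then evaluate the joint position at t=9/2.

y_0 = S_0(0) = a_0 = -5
y_1 = S_1(0) = a_1 = -2
y_2 = S_2(0) = a_2 = 0
y_3 = S_3(0) = a_3 = -2
y_4 = S_3(1) = 0
t_q=9/2 is in segment 1 (τ=3/2); S_1(τ)=-33/226

y_0=-5 y_1=-2 y_2=0 y_3=-2 y_4=0
S(9/2) = -33/226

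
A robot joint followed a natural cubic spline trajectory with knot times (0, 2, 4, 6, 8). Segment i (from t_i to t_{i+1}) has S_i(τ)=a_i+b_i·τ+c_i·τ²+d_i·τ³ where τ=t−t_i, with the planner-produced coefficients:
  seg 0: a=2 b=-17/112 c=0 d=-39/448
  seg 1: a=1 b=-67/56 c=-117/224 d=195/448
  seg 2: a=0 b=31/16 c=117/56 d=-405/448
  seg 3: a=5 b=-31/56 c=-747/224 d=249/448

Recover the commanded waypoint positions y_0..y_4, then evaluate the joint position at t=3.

y_0=2 y_1=1 y_2=0 y_3=5 y_4=-5
S(3) = -127/448

y_0 = S_0(0) = a_0 = 2
y_1 = S_1(0) = a_1 = 1
y_2 = S_2(0) = a_2 = 0
y_3 = S_3(0) = a_3 = 5
y_4 = S_3(2) = -5
t_q=3 is in segment 1 (τ=1); S_1(τ)=-127/448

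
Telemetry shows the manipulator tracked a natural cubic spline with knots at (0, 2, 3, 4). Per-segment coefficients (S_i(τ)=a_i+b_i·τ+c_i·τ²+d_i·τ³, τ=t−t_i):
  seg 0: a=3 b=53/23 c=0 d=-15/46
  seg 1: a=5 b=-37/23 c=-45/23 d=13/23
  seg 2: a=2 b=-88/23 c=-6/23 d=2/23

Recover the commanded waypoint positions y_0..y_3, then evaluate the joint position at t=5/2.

y_0 = S_0(0) = a_0 = 3
y_1 = S_1(0) = a_1 = 5
y_2 = S_2(0) = a_2 = 2
y_3 = S_2(1) = -2
t_q=5/2 is in segment 1 (τ=1/2); S_1(τ)=695/184

y_0=3 y_1=5 y_2=2 y_3=-2
S(5/2) = 695/184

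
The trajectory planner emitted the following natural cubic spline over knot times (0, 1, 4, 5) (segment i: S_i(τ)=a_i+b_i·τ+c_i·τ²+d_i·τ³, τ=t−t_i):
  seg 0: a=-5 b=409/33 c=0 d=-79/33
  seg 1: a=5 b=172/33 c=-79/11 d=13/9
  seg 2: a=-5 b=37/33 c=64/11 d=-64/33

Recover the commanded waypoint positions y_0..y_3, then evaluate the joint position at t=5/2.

y_0=-5 y_1=5 y_2=-5 y_3=0
S(5/2) = 135/88

y_0 = S_0(0) = a_0 = -5
y_1 = S_1(0) = a_1 = 5
y_2 = S_2(0) = a_2 = -5
y_3 = S_2(1) = 0
t_q=5/2 is in segment 1 (τ=3/2); S_1(τ)=135/88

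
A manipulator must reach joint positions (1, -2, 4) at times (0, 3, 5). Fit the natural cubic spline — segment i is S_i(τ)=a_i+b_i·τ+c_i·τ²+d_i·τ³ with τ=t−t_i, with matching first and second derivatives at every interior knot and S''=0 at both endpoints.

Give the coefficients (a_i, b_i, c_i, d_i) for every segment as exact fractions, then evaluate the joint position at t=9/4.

Δ: Δ0=-1, Δ1=3
row 1: diag=10, rhs=24; c'=1/5, d'=12/5
back: M1=12/5
M: M0=0, M1=12/5, M2=0
seg 0: a=1, c=M0/2=0, d=(M1−M0)/(6·3)=2/15, b=Δ0−h0·(2M0+M1)/6=-11/5
seg 1: a=-2, c=M1/2=6/5, d=(M2−M1)/(6·2)=-1/5, b=Δ1−h1·(2M1+M2)/6=7/5
t_q=9/4 → seg 0, τ=9/4; S=1+-11/5·τ+0·τ²+2/15·τ³=-389/160

  seg 0: a=1 b=-11/5 c=0 d=2/15
  seg 1: a=-2 b=7/5 c=6/5 d=-1/5
S(9/4) = -389/160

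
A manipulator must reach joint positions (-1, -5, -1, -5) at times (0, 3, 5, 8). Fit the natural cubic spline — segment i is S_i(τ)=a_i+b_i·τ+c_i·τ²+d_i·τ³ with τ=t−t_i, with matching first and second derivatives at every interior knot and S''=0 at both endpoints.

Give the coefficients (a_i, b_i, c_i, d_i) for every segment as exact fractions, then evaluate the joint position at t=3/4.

  seg 0: a=-1 b=-31/12 c=0 d=5/36
  seg 1: a=-5 b=7/6 c=5/4 d=-5/12
  seg 2: a=-1 b=7/6 c=-5/4 d=5/36
S(3/4) = -737/256

Δ: Δ0=-4/3, Δ1=2, Δ2=-4/3
row 1: diag=10, rhs=20; c'=1/5, d'=2
row 2: denom=10−2·1/5=48/5; d'=(-20−2·2)/(48/5)=-5/2
back: M2=-5/2
back: M1=2−1/5·-5/2=5/2
M: M0=0, M1=5/2, M2=-5/2, M3=0
seg 0: a=-1, c=M0/2=0, d=(M1−M0)/(6·3)=5/36, b=Δ0−h0·(2M0+M1)/6=-31/12
seg 1: a=-5, c=M1/2=5/4, d=(M2−M1)/(6·2)=-5/12, b=Δ1−h1·(2M1+M2)/6=7/6
seg 2: a=-1, c=M2/2=-5/4, d=(M3−M2)/(6·3)=5/36, b=Δ2−h2·(2M2+M3)/6=7/6
t_q=3/4 → seg 0, τ=3/4; S=-1+-31/12·τ+0·τ²+5/36·τ³=-737/256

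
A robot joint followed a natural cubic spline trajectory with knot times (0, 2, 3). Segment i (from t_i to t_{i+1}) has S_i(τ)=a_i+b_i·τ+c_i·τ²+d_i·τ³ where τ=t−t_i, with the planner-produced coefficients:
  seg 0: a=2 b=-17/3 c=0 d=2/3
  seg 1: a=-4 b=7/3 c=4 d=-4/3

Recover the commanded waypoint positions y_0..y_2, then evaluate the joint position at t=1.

y_0=2 y_1=-4 y_2=1
S(1) = -3

y_0 = S_0(0) = a_0 = 2
y_1 = S_1(0) = a_1 = -4
y_2 = S_1(1) = 1
t_q=1 is in segment 0 (τ=1); S_0(τ)=-3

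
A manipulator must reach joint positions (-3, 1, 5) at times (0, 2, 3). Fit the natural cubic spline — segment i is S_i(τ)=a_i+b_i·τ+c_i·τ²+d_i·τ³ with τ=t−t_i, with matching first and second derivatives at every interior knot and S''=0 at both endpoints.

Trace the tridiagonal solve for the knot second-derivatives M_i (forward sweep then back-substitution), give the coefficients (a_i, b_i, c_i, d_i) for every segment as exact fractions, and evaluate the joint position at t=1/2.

Δ: Δ0=2, Δ1=4
row 1: diag=6, rhs=12; c'=1/6, d'=2
back: M1=2
M: M0=0, M1=2, M2=0
seg 0: a=-3, c=M0/2=0, d=(M1−M0)/(6·2)=1/6, b=Δ0−h0·(2M0+M1)/6=4/3
seg 1: a=1, c=M1/2=1, d=(M2−M1)/(6·1)=-1/3, b=Δ1−h1·(2M1+M2)/6=10/3
t_q=1/2 → seg 0, τ=1/2; S=-3+4/3·τ+0·τ²+1/6·τ³=-37/16

  seg 0: a=-3 b=4/3 c=0 d=1/6
  seg 1: a=1 b=10/3 c=1 d=-1/3
S(1/2) = -37/16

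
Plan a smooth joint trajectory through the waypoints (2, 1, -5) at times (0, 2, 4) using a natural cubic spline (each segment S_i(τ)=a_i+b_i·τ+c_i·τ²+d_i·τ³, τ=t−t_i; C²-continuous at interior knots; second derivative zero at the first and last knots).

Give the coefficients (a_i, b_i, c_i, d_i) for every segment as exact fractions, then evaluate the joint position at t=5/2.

Δ: Δ0=-1/2, Δ1=-3
row 1: diag=8, rhs=-15; c'=1/4, d'=-15/8
back: M1=-15/8
M: M0=0, M1=-15/8, M2=0
seg 0: a=2, c=M0/2=0, d=(M1−M0)/(6·2)=-5/32, b=Δ0−h0·(2M0+M1)/6=1/8
seg 1: a=1, c=M1/2=-15/16, d=(M2−M1)/(6·2)=5/32, b=Δ1−h1·(2M1+M2)/6=-7/4
t_q=5/2 → seg 1, τ=1/2; S=1+-7/4·τ+-15/16·τ²+5/32·τ³=-23/256

  seg 0: a=2 b=1/8 c=0 d=-5/32
  seg 1: a=1 b=-7/4 c=-15/16 d=5/32
S(5/2) = -23/256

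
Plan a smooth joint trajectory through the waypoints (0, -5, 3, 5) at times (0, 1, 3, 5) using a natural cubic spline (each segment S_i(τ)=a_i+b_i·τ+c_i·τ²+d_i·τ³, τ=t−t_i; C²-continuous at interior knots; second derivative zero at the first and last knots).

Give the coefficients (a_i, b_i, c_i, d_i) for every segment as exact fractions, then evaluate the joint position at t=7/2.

Δ: Δ0=-5, Δ1=4, Δ2=1
row 1: diag=6, rhs=54; c'=1/3, d'=9
row 2: denom=8−2·1/3=22/3; d'=(-18−2·9)/(22/3)=-54/11
back: M2=-54/11
back: M1=9−1/3·-54/11=117/11
M: M0=0, M1=117/11, M2=-54/11, M3=0
seg 0: a=0, c=M0/2=0, d=(M1−M0)/(6·1)=39/22, b=Δ0−h0·(2M0+M1)/6=-149/22
seg 1: a=-5, c=M1/2=117/22, d=(M2−M1)/(6·2)=-57/44, b=Δ1−h1·(2M1+M2)/6=-16/11
seg 2: a=3, c=M2/2=-27/11, d=(M3−M2)/(6·2)=9/22, b=Δ2−h2·(2M2+M3)/6=47/11
t_q=7/2 → seg 2, τ=1/2; S=3+47/11·τ+-27/11·τ²+9/22·τ³=805/176

  seg 0: a=0 b=-149/22 c=0 d=39/22
  seg 1: a=-5 b=-16/11 c=117/22 d=-57/44
  seg 2: a=3 b=47/11 c=-27/11 d=9/22
S(7/2) = 805/176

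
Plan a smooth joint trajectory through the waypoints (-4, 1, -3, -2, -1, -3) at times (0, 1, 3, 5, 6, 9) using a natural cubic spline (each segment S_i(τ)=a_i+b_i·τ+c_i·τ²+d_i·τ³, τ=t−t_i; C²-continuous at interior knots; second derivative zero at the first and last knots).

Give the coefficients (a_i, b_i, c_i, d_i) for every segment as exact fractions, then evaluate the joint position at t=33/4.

Δ: Δ0=5, Δ1=-2, Δ2=1/2, Δ3=1, Δ4=-2/3
row 1: diag=6, rhs=-42; c'=1/3, d'=-7
row 2: denom=8−2·1/3=22/3; d'=(15−2·-7)/(22/3)=87/22
row 3: denom=6−2·3/11=60/11; d'=(3−2·87/22)/(60/11)=-9/10
row 4: denom=8−1·11/60=469/60; d'=(-10−1·-9/10)/(469/60)=-78/67
back: M4=-78/67
back: M3=-9/10−11/60·-78/67=-46/67
back: M2=87/22−3/11·-46/67=555/134
back: M1=-7−1/3·555/134=-1123/134
M: M0=0, M1=-1123/134, M2=555/134, M3=-46/67, M4=-78/67, M5=0
seg 0: a=-4, c=M0/2=0, d=(M1−M0)/(6·1)=-1123/804, b=Δ0−h0·(2M0+M1)/6=5143/804
seg 1: a=1, c=M1/2=-1123/268, d=(M2−M1)/(6·2)=839/804, b=Δ1−h1·(2M1+M2)/6=887/402
seg 2: a=-3, c=M2/2=555/268, d=(M3−M2)/(6·2)=-647/1608, b=Δ2−h2·(2M2+M3)/6=-817/402
seg 3: a=-2, c=M3/2=-23/67, d=(M4−M3)/(6·1)=-16/201, b=Δ3−h3·(2M3+M4)/6=286/201
seg 4: a=-1, c=M4/2=-39/67, d=(M5−M4)/(6·3)=13/201, b=Δ4−h4·(2M4+M5)/6=100/201
t_q=33/4 → seg 4, τ=9/4; S=-1+100/201·τ+-39/67·τ²+13/201·τ³=-8965/4288

  seg 0: a=-4 b=5143/804 c=0 d=-1123/804
  seg 1: a=1 b=887/402 c=-1123/268 d=839/804
  seg 2: a=-3 b=-817/402 c=555/268 d=-647/1608
  seg 3: a=-2 b=286/201 c=-23/67 d=-16/201
  seg 4: a=-1 b=100/201 c=-39/67 d=13/201
S(33/4) = -8965/4288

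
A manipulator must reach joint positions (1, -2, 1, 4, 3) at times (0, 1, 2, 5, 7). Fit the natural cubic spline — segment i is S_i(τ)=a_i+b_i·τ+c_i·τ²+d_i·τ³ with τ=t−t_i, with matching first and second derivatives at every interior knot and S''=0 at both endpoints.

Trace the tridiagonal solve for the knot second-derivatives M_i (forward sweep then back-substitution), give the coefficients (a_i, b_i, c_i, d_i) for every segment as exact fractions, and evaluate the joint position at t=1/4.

  seg 0: a=1 b=-2527/548 c=0 d=883/548
  seg 1: a=-2 b=61/274 c=2649/548 d=-1127/548
  seg 2: a=1 b=2039/548 c=-183/137 d=235/1644
  seg 3: a=4 b=-119/274 c=-27/548 d=9/1096
S(1/4) = -4477/35072

Δ: Δ0=-3, Δ1=3, Δ2=1, Δ3=-1/2
row 1: diag=4, rhs=36; c'=1/4, d'=9
row 2: denom=8−1·1/4=31/4; d'=(-12−1·9)/(31/4)=-84/31
row 3: denom=10−3·12/31=274/31; d'=(-9−3·-84/31)/(274/31)=-27/274
back: M3=-27/274
back: M2=-84/31−12/31·-27/274=-366/137
back: M1=9−1/4·-366/137=2649/274
M: M0=0, M1=2649/274, M2=-366/137, M3=-27/274, M4=0
seg 0: a=1, c=M0/2=0, d=(M1−M0)/(6·1)=883/548, b=Δ0−h0·(2M0+M1)/6=-2527/548
seg 1: a=-2, c=M1/2=2649/548, d=(M2−M1)/(6·1)=-1127/548, b=Δ1−h1·(2M1+M2)/6=61/274
seg 2: a=1, c=M2/2=-183/137, d=(M3−M2)/(6·3)=235/1644, b=Δ2−h2·(2M2+M3)/6=2039/548
seg 3: a=4, c=M3/2=-27/548, d=(M4−M3)/(6·2)=9/1096, b=Δ3−h3·(2M3+M4)/6=-119/274
t_q=1/4 → seg 0, τ=1/4; S=1+-2527/548·τ+0·τ²+883/548·τ³=-4477/35072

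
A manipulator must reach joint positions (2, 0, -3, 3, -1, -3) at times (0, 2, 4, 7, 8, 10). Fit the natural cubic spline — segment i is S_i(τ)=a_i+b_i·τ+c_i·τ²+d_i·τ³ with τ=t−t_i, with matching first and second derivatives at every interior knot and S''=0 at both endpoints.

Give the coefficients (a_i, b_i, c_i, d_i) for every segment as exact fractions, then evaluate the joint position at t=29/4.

  seg 0: a=2 b=-799/1570 c=0 d=-771/6280
  seg 1: a=0 b=-1556/785 c=-2313/3140 d=307/628
  seg 2: a=-3 b=736/785 c=6897/3140 d=-1157/1884
  seg 3: a=3 b=-7739/3140 c=-5229/1570 d=5637/3140
  seg 4: a=-1 b=-2936/785 c=6453/3140 d=-2151/6280
S(29/4) = 442861/200960

Δ: Δ0=-1, Δ1=-3/2, Δ2=2, Δ3=-4, Δ4=-1
row 1: diag=8, rhs=-3; c'=1/4, d'=-3/8
row 2: denom=10−2·1/4=19/2; d'=(21−2·-3/8)/(19/2)=87/38
row 3: denom=8−3·6/19=134/19; d'=(-36−3·87/38)/(134/19)=-1629/268
row 4: denom=6−1·19/134=785/134; d'=(18−1·-1629/268)/(785/134)=6453/1570
back: M4=6453/1570
back: M3=-1629/268−19/134·6453/1570=-5229/785
back: M2=87/38−6/19·-5229/785=6897/1570
back: M1=-3/8−1/4·6897/1570=-2313/1570
M: M0=0, M1=-2313/1570, M2=6897/1570, M3=-5229/785, M4=6453/1570, M5=0
seg 0: a=2, c=M0/2=0, d=(M1−M0)/(6·2)=-771/6280, b=Δ0−h0·(2M0+M1)/6=-799/1570
seg 1: a=0, c=M1/2=-2313/3140, d=(M2−M1)/(6·2)=307/628, b=Δ1−h1·(2M1+M2)/6=-1556/785
seg 2: a=-3, c=M2/2=6897/3140, d=(M3−M2)/(6·3)=-1157/1884, b=Δ2−h2·(2M2+M3)/6=736/785
seg 3: a=3, c=M3/2=-5229/1570, d=(M4−M3)/(6·1)=5637/3140, b=Δ3−h3·(2M3+M4)/6=-7739/3140
seg 4: a=-1, c=M4/2=6453/3140, d=(M5−M4)/(6·2)=-2151/6280, b=Δ4−h4·(2M4+M5)/6=-2936/785
t_q=29/4 → seg 3, τ=1/4; S=3+-7739/3140·τ+-5229/1570·τ²+5637/3140·τ³=442861/200960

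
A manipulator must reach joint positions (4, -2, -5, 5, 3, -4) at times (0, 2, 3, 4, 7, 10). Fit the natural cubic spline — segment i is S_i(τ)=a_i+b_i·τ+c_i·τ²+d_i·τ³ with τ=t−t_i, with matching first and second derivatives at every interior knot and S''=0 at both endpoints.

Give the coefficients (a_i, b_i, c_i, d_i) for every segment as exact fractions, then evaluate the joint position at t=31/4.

Δ: Δ0=-3, Δ1=-3, Δ2=10, Δ3=-2/3, Δ4=-7/3
row 1: diag=6, rhs=0; c'=1/6, d'=0
row 2: denom=4−1·1/6=23/6; d'=(78−1·0)/(23/6)=468/23
row 3: denom=8−1·6/23=178/23; d'=(-64−1·468/23)/(178/23)=-970/89
row 4: denom=12−3·69/178=1929/178; d'=(-10−3·-970/89)/(1929/178)=4040/1929
back: M4=4040/1929
back: M3=-970/89−69/178·4040/1929=-7530/643
back: M2=468/23−6/23·-7530/643=15048/643
back: M1=0−1/6·15048/643=-2508/643
M: M0=0, M1=-2508/643, M2=15048/643, M3=-7530/643, M4=4040/1929, M5=0
seg 0: a=4, c=M0/2=0, d=(M1−M0)/(6·2)=-209/643, b=Δ0−h0·(2M0+M1)/6=-1093/643
seg 1: a=-2, c=M1/2=-1254/643, d=(M2−M1)/(6·1)=2926/643, b=Δ1−h1·(2M1+M2)/6=-3601/643
seg 2: a=-5, c=M2/2=7524/643, d=(M3−M2)/(6·1)=-3763/643, b=Δ2−h2·(2M2+M3)/6=2669/643
seg 3: a=5, c=M3/2=-3765/643, d=(M4−M3)/(6·3)=13315/17361, b=Δ3−h3·(2M3+M4)/6=6428/643
seg 4: a=3, c=M4/2=2020/1929, d=(M5−M4)/(6·3)=-2020/17361, b=Δ4−h4·(2M4+M5)/6=-2847/643
t_q=31/4 → seg 4, τ=3/4; S=3+-2847/643·τ+2020/1929·τ²+-2020/17361·τ³=2255/10288

  seg 0: a=4 b=-1093/643 c=0 d=-209/643
  seg 1: a=-2 b=-3601/643 c=-1254/643 d=2926/643
  seg 2: a=-5 b=2669/643 c=7524/643 d=-3763/643
  seg 3: a=5 b=6428/643 c=-3765/643 d=13315/17361
  seg 4: a=3 b=-2847/643 c=2020/1929 d=-2020/17361
S(31/4) = 2255/10288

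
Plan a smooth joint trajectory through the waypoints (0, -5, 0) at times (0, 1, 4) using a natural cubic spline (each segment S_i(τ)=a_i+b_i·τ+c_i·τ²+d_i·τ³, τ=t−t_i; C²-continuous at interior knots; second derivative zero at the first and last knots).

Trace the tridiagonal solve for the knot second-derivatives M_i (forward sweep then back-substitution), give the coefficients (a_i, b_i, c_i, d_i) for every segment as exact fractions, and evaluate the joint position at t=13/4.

Δ: Δ0=-5, Δ1=5/3
row 1: diag=8, rhs=40; c'=3/8, d'=5
back: M1=5
M: M0=0, M1=5, M2=0
seg 0: a=0, c=M0/2=0, d=(M1−M0)/(6·1)=5/6, b=Δ0−h0·(2M0+M1)/6=-35/6
seg 1: a=-5, c=M1/2=5/2, d=(M2−M1)/(6·3)=-5/18, b=Δ1−h1·(2M1+M2)/6=-10/3
t_q=13/4 → seg 1, τ=9/4; S=-5+-10/3·τ+5/2·τ²+-5/18·τ³=-385/128

  seg 0: a=0 b=-35/6 c=0 d=5/6
  seg 1: a=-5 b=-10/3 c=5/2 d=-5/18
S(13/4) = -385/128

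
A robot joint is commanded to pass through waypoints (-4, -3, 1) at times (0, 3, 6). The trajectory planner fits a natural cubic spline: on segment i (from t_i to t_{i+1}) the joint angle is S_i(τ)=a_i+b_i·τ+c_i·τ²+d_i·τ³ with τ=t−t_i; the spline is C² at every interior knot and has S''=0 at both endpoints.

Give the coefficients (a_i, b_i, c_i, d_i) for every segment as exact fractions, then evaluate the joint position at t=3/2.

  seg 0: a=-4 b=1/12 c=0 d=1/36
  seg 1: a=-3 b=5/6 c=1/4 d=-1/36
S(3/2) = -121/32

Δ: Δ0=1/3, Δ1=4/3
row 1: diag=12, rhs=6; c'=1/4, d'=1/2
back: M1=1/2
M: M0=0, M1=1/2, M2=0
seg 0: a=-4, c=M0/2=0, d=(M1−M0)/(6·3)=1/36, b=Δ0−h0·(2M0+M1)/6=1/12
seg 1: a=-3, c=M1/2=1/4, d=(M2−M1)/(6·3)=-1/36, b=Δ1−h1·(2M1+M2)/6=5/6
t_q=3/2 → seg 0, τ=3/2; S=-4+1/12·τ+0·τ²+1/36·τ³=-121/32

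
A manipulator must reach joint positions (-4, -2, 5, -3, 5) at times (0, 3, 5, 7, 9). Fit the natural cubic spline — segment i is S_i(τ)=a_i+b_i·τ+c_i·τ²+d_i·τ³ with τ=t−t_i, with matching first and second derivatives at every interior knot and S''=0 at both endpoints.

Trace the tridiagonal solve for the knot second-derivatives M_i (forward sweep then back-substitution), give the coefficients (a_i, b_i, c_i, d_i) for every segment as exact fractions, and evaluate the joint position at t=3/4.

Δ: Δ0=2/3, Δ1=7/2, Δ2=-4, Δ3=4
row 1: diag=10, rhs=17; c'=1/5, d'=17/10
row 2: denom=8−2·1/5=38/5; d'=(-45−2·17/10)/(38/5)=-121/19
row 3: denom=8−2·5/19=142/19; d'=(48−2·-121/19)/(142/19)=577/71
back: M3=577/71
back: M2=-121/19−5/19·577/71=-604/71
back: M1=17/10−1/5·-604/71=483/142
M: M0=0, M1=483/142, M2=-604/71, M3=577/71, M4=0
seg 0: a=-4, c=M0/2=0, d=(M1−M0)/(6·3)=161/852, b=Δ0−h0·(2M0+M1)/6=-881/852
seg 1: a=-2, c=M1/2=483/284, d=(M2−M1)/(6·2)=-1691/1704, b=Δ1−h1·(2M1+M2)/6=1733/426
seg 2: a=5, c=M2/2=-302/71, d=(M3−M2)/(6·2)=1181/852, b=Δ2−h2·(2M2+M3)/6=-221/213
seg 3: a=-3, c=M3/2=577/142, d=(M4−M3)/(6·2)=-577/852, b=Δ3−h3·(2M3+M4)/6=-302/213
t_q=3/4 → seg 0, τ=3/4; S=-4+-881/852·τ+0·τ²+161/852·τ³=-85351/18176

  seg 0: a=-4 b=-881/852 c=0 d=161/852
  seg 1: a=-2 b=1733/426 c=483/284 d=-1691/1704
  seg 2: a=5 b=-221/213 c=-302/71 d=1181/852
  seg 3: a=-3 b=-302/213 c=577/142 d=-577/852
S(3/4) = -85351/18176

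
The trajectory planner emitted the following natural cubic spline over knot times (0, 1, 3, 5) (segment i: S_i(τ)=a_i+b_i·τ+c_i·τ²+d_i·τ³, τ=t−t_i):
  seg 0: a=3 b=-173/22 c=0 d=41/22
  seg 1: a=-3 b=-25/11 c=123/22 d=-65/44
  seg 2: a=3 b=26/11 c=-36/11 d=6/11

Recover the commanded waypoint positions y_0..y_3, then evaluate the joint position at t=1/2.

y_0 = S_0(0) = a_0 = 3
y_1 = S_1(0) = a_1 = -3
y_2 = S_2(0) = a_2 = 3
y_3 = S_2(2) = -1
t_q=1/2 is in segment 0 (τ=1/2); S_0(τ)=-123/176

y_0=3 y_1=-3 y_2=3 y_3=-1
S(1/2) = -123/176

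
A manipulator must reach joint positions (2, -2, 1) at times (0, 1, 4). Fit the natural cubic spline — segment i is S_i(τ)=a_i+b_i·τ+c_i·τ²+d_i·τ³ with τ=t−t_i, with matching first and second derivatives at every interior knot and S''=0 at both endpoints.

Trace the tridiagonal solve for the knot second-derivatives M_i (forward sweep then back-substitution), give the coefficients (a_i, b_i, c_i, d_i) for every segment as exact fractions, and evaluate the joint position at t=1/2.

  seg 0: a=2 b=-37/8 c=0 d=5/8
  seg 1: a=-2 b=-11/4 c=15/8 d=-5/24
S(1/2) = -15/64

Δ: Δ0=-4, Δ1=1
row 1: diag=8, rhs=30; c'=3/8, d'=15/4
back: M1=15/4
M: M0=0, M1=15/4, M2=0
seg 0: a=2, c=M0/2=0, d=(M1−M0)/(6·1)=5/8, b=Δ0−h0·(2M0+M1)/6=-37/8
seg 1: a=-2, c=M1/2=15/8, d=(M2−M1)/(6·3)=-5/24, b=Δ1−h1·(2M1+M2)/6=-11/4
t_q=1/2 → seg 0, τ=1/2; S=2+-37/8·τ+0·τ²+5/8·τ³=-15/64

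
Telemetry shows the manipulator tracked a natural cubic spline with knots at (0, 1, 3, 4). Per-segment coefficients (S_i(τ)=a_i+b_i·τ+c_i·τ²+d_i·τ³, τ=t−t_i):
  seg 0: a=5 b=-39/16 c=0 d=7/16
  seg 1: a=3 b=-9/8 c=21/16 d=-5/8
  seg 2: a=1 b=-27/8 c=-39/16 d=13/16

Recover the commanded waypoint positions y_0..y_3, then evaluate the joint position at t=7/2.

y_0 = S_0(0) = a_0 = 5
y_1 = S_1(0) = a_1 = 3
y_2 = S_2(0) = a_2 = 1
y_3 = S_2(1) = -4
t_q=7/2 is in segment 2 (τ=1/2); S_2(τ)=-153/128

y_0=5 y_1=3 y_2=1 y_3=-4
S(7/2) = -153/128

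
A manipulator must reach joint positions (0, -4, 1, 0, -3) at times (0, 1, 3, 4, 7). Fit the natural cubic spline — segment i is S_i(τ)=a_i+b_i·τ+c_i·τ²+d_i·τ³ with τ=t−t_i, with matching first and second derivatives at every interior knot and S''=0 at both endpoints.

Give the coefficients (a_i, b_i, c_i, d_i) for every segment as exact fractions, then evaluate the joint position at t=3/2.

Δ: Δ0=-4, Δ1=5/2, Δ2=-1, Δ3=-1
row 1: diag=6, rhs=39; c'=1/3, d'=13/2
row 2: denom=6−2·1/3=16/3; d'=(-21−2·13/2)/(16/3)=-51/8
row 3: denom=8−1·3/16=125/16; d'=(0−1·-51/8)/(125/16)=102/125
back: M3=102/125
back: M2=-51/8−3/16·102/125=-816/125
back: M1=13/2−1/3·-816/125=2169/250
M: M0=0, M1=2169/250, M2=-816/125, M3=102/125, M4=0
seg 0: a=0, c=M0/2=0, d=(M1−M0)/(6·1)=723/500, b=Δ0−h0·(2M0+M1)/6=-2723/500
seg 1: a=-4, c=M1/2=2169/500, d=(M2−M1)/(6·2)=-1267/1000, b=Δ1−h1·(2M1+M2)/6=-277/250
seg 2: a=1, c=M2/2=-408/125, d=(M3−M2)/(6·1)=153/125, b=Δ2−h2·(2M2+M3)/6=26/25
seg 3: a=0, c=M3/2=51/125, d=(M4−M3)/(6·3)=-17/375, b=Δ3−h3·(2M3+M4)/6=-227/125
t_q=3/2 → seg 1, τ=1/2; S=-4+-277/250·τ+2169/500·τ²+-1267/1000·τ³=-29023/8000

  seg 0: a=0 b=-2723/500 c=0 d=723/500
  seg 1: a=-4 b=-277/250 c=2169/500 d=-1267/1000
  seg 2: a=1 b=26/25 c=-408/125 d=153/125
  seg 3: a=0 b=-227/125 c=51/125 d=-17/375
S(3/2) = -29023/8000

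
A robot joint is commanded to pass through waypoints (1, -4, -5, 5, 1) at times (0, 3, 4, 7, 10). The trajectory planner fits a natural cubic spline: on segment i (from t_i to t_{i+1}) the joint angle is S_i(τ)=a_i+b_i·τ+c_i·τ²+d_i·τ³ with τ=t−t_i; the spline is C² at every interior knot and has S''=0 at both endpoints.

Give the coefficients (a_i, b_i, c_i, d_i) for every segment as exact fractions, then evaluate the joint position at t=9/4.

  seg 0: a=1 b=-31/19 c=0 d=-2/513
  seg 1: a=-4 b=-33/19 c=-2/57 d=44/57
  seg 2: a=-5 b=29/57 c=130/57 d=-229/513
  seg 3: a=5 b=122/57 c=-33/19 d=11/57
S(9/4) = -1651/608

Δ: Δ0=-5/3, Δ1=-1, Δ2=10/3, Δ3=-4/3
row 1: diag=8, rhs=4; c'=1/8, d'=1/2
row 2: denom=8−1·1/8=63/8; d'=(26−1·1/2)/(63/8)=68/21
row 3: denom=12−3·8/21=76/7; d'=(-28−3·68/21)/(76/7)=-66/19
back: M3=-66/19
back: M2=68/21−8/21·-66/19=260/57
back: M1=1/2−1/8·260/57=-4/57
M: M0=0, M1=-4/57, M2=260/57, M3=-66/19, M4=0
seg 0: a=1, c=M0/2=0, d=(M1−M0)/(6·3)=-2/513, b=Δ0−h0·(2M0+M1)/6=-31/19
seg 1: a=-4, c=M1/2=-2/57, d=(M2−M1)/(6·1)=44/57, b=Δ1−h1·(2M1+M2)/6=-33/19
seg 2: a=-5, c=M2/2=130/57, d=(M3−M2)/(6·3)=-229/513, b=Δ2−h2·(2M2+M3)/6=29/57
seg 3: a=5, c=M3/2=-33/19, d=(M4−M3)/(6·3)=11/57, b=Δ3−h3·(2M3+M4)/6=122/57
t_q=9/4 → seg 0, τ=9/4; S=1+-31/19·τ+0·τ²+-2/513·τ³=-1651/608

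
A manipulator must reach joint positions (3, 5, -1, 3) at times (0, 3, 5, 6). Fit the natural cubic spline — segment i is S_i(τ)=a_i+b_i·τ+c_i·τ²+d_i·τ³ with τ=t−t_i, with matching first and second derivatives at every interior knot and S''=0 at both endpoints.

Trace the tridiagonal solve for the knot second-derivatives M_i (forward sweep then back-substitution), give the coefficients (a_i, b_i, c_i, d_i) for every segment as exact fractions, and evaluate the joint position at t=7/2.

  seg 0: a=3 b=109/42 c=0 d=-3/14
  seg 1: a=5 b=-67/21 c=-27/14 d=85/84
  seg 2: a=-1 b=26/21 c=29/7 d=-29/21
S(7/2) = 683/224

Δ: Δ0=2/3, Δ1=-3, Δ2=4
row 1: diag=10, rhs=-22; c'=1/5, d'=-11/5
row 2: denom=6−2·1/5=28/5; d'=(42−2·-11/5)/(28/5)=58/7
back: M2=58/7
back: M1=-11/5−1/5·58/7=-27/7
M: M0=0, M1=-27/7, M2=58/7, M3=0
seg 0: a=3, c=M0/2=0, d=(M1−M0)/(6·3)=-3/14, b=Δ0−h0·(2M0+M1)/6=109/42
seg 1: a=5, c=M1/2=-27/14, d=(M2−M1)/(6·2)=85/84, b=Δ1−h1·(2M1+M2)/6=-67/21
seg 2: a=-1, c=M2/2=29/7, d=(M3−M2)/(6·1)=-29/21, b=Δ2−h2·(2M2+M3)/6=26/21
t_q=7/2 → seg 1, τ=1/2; S=5+-67/21·τ+-27/14·τ²+85/84·τ³=683/224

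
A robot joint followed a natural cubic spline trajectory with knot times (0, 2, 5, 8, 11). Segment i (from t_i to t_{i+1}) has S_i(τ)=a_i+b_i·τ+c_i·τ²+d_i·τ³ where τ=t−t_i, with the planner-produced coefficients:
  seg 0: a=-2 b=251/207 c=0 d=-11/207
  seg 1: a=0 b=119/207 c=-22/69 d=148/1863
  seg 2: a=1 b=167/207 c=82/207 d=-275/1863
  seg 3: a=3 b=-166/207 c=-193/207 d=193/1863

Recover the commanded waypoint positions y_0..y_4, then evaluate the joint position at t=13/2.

y_0=-2 y_1=0 y_2=1 y_3=3 y_4=-5
S(13/2) = 479/184

y_0 = S_0(0) = a_0 = -2
y_1 = S_1(0) = a_1 = 0
y_2 = S_2(0) = a_2 = 1
y_3 = S_3(0) = a_3 = 3
y_4 = S_3(3) = -5
t_q=13/2 is in segment 2 (τ=3/2); S_2(τ)=479/184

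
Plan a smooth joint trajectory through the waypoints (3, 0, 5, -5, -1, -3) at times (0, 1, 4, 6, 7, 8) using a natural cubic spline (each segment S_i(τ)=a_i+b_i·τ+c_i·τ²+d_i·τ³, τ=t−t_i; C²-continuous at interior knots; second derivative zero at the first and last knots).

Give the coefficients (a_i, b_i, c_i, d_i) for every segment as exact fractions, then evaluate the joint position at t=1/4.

Δ: Δ0=-3, Δ1=5/3, Δ2=-5, Δ3=4, Δ4=-2
row 1: diag=8, rhs=28; c'=3/8, d'=7/2
row 2: denom=10−3·3/8=71/8; d'=(-40−3·7/2)/(71/8)=-404/71
row 3: denom=6−2·16/71=394/71; d'=(54−2·-404/71)/(394/71)=2321/197
row 4: denom=4−1·71/394=1505/394; d'=(-36−1·2321/197)/(1505/394)=-18826/1505
back: M4=-18826/1505
back: M3=2321/197−71/394·-18826/1505=21124/1505
back: M2=-404/71−16/71·21124/1505=-13324/1505
back: M1=7/2−3/8·-13324/1505=10264/1505
M: M0=0, M1=10264/1505, M2=-13324/1505, M3=21124/1505, M4=-18826/1505, M5=0
seg 0: a=3, c=M0/2=0, d=(M1−M0)/(6·1)=5132/4515, b=Δ0−h0·(2M0+M1)/6=-18677/4515
seg 1: a=0, c=M1/2=5132/1505, d=(M2−M1)/(6·3)=-11794/13545, b=Δ1−h1·(2M1+M2)/6=-3281/4515
seg 2: a=5, c=M2/2=-6662/1505, d=(M3−M2)/(6·2)=8612/4515, b=Δ2−h2·(2M2+M3)/6=-17051/4515
seg 3: a=-5, c=M3/2=10562/1505, d=(M4−M3)/(6·1)=-3995/903, b=Δ3−h3·(2M3+M4)/6=907/645
seg 4: a=-1, c=M4/2=-9413/1505, d=(M5−M4)/(6·1)=9413/4515, b=Δ4−h4·(2M4+M5)/6=9796/4515
t_q=1/4 → seg 0, τ=1/4; S=3+-18677/4515·τ+0·τ²+5132/4515·τ³=9553/4816

  seg 0: a=3 b=-18677/4515 c=0 d=5132/4515
  seg 1: a=0 b=-3281/4515 c=5132/1505 d=-11794/13545
  seg 2: a=5 b=-17051/4515 c=-6662/1505 d=8612/4515
  seg 3: a=-5 b=907/645 c=10562/1505 d=-3995/903
  seg 4: a=-1 b=9796/4515 c=-9413/1505 d=9413/4515
S(1/4) = 9553/4816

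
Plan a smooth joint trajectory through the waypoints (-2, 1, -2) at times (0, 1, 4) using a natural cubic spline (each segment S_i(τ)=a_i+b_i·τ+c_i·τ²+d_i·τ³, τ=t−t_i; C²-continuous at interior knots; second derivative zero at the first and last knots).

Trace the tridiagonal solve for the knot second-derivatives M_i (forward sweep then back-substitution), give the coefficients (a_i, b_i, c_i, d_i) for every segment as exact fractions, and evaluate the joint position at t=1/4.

  seg 0: a=-2 b=7/2 c=0 d=-1/2
  seg 1: a=1 b=2 c=-3/2 d=1/6
S(1/4) = -145/128

Δ: Δ0=3, Δ1=-1
row 1: diag=8, rhs=-24; c'=3/8, d'=-3
back: M1=-3
M: M0=0, M1=-3, M2=0
seg 0: a=-2, c=M0/2=0, d=(M1−M0)/(6·1)=-1/2, b=Δ0−h0·(2M0+M1)/6=7/2
seg 1: a=1, c=M1/2=-3/2, d=(M2−M1)/(6·3)=1/6, b=Δ1−h1·(2M1+M2)/6=2
t_q=1/4 → seg 0, τ=1/4; S=-2+7/2·τ+0·τ²+-1/2·τ³=-145/128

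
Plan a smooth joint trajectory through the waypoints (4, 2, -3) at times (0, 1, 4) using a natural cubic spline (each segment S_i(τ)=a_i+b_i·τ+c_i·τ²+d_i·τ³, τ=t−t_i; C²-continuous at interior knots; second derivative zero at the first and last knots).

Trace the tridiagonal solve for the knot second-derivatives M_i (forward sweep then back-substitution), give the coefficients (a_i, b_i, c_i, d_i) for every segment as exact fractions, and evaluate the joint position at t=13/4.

Δ: Δ0=-2, Δ1=-5/3
row 1: diag=8, rhs=2; c'=3/8, d'=1/4
back: M1=1/4
M: M0=0, M1=1/4, M2=0
seg 0: a=4, c=M0/2=0, d=(M1−M0)/(6·1)=1/24, b=Δ0−h0·(2M0+M1)/6=-49/24
seg 1: a=2, c=M1/2=1/8, d=(M2−M1)/(6·3)=-1/72, b=Δ1−h1·(2M1+M2)/6=-23/12
t_q=13/4 → seg 1, τ=9/4; S=2+-23/12·τ+1/8·τ²+-1/72·τ³=-941/512

  seg 0: a=4 b=-49/24 c=0 d=1/24
  seg 1: a=2 b=-23/12 c=1/8 d=-1/72
S(13/4) = -941/512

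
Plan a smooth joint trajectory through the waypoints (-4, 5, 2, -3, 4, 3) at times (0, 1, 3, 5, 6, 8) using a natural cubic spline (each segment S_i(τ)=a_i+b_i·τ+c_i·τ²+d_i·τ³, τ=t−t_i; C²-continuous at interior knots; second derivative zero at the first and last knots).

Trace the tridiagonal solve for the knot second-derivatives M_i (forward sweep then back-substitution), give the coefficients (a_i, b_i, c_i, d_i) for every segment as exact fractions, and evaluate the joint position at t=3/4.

  seg 0: a=-4 b=3731/349 c=0 d=-590/349
  seg 1: a=5 b=1961/349 c=-1770/349 d=2111/2792
  seg 2: a=2 b=-3905/698 c=-747/1396 d=2907/2792
  seg 3: a=-3 b=1661/349 c=3987/698 d=-2423/698
  seg 4: a=4 b=4027/698 c=-1641/349 d=547/698
S(3/4) = 36907/11168

Δ: Δ0=9, Δ1=-3/2, Δ2=-5/2, Δ3=7, Δ4=-1/2
row 1: diag=6, rhs=-63; c'=1/3, d'=-21/2
row 2: denom=8−2·1/3=22/3; d'=(-6−2·-21/2)/(22/3)=45/22
row 3: denom=6−2·3/11=60/11; d'=(57−2·45/22)/(60/11)=97/10
row 4: denom=6−1·11/60=349/60; d'=(-45−1·97/10)/(349/60)=-3282/349
back: M4=-3282/349
back: M3=97/10−11/60·-3282/349=3987/349
back: M2=45/22−3/11·3987/349=-747/698
back: M1=-21/2−1/3·-747/698=-3540/349
M: M0=0, M1=-3540/349, M2=-747/698, M3=3987/349, M4=-3282/349, M5=0
seg 0: a=-4, c=M0/2=0, d=(M1−M0)/(6·1)=-590/349, b=Δ0−h0·(2M0+M1)/6=3731/349
seg 1: a=5, c=M1/2=-1770/349, d=(M2−M1)/(6·2)=2111/2792, b=Δ1−h1·(2M1+M2)/6=1961/349
seg 2: a=2, c=M2/2=-747/1396, d=(M3−M2)/(6·2)=2907/2792, b=Δ2−h2·(2M2+M3)/6=-3905/698
seg 3: a=-3, c=M3/2=3987/698, d=(M4−M3)/(6·1)=-2423/698, b=Δ3−h3·(2M3+M4)/6=1661/349
seg 4: a=4, c=M4/2=-1641/349, d=(M5−M4)/(6·2)=547/698, b=Δ4−h4·(2M4+M5)/6=4027/698
t_q=3/4 → seg 0, τ=3/4; S=-4+3731/349·τ+0·τ²+-590/349·τ³=36907/11168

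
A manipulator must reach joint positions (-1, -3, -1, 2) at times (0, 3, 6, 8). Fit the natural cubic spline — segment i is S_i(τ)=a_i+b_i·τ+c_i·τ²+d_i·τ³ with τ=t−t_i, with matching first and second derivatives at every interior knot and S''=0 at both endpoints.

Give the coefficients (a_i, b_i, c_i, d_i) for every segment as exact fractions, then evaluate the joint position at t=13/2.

  seg 0: a=-1 b=-71/74 c=0 d=65/1998
  seg 1: a=-3 b=-3/37 c=65/222 d=-29/1998
  seg 2: a=-1 b=95/74 c=6/37 d=-1/37
S(13/2) = -95/296

Δ: Δ0=-2/3, Δ1=2/3, Δ2=3/2
row 1: diag=12, rhs=8; c'=1/4, d'=2/3
row 2: denom=10−3·1/4=37/4; d'=(5−3·2/3)/(37/4)=12/37
back: M2=12/37
back: M1=2/3−1/4·12/37=65/111
M: M0=0, M1=65/111, M2=12/37, M3=0
seg 0: a=-1, c=M0/2=0, d=(M1−M0)/(6·3)=65/1998, b=Δ0−h0·(2M0+M1)/6=-71/74
seg 1: a=-3, c=M1/2=65/222, d=(M2−M1)/(6·3)=-29/1998, b=Δ1−h1·(2M1+M2)/6=-3/37
seg 2: a=-1, c=M2/2=6/37, d=(M3−M2)/(6·2)=-1/37, b=Δ2−h2·(2M2+M3)/6=95/74
t_q=13/2 → seg 2, τ=1/2; S=-1+95/74·τ+6/37·τ²+-1/37·τ³=-95/296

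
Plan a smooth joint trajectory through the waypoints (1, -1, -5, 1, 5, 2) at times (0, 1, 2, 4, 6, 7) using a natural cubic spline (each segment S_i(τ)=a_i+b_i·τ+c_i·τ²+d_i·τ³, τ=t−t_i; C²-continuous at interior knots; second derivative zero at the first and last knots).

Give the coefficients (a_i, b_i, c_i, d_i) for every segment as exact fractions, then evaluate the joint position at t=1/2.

Δ: Δ0=-2, Δ1=-4, Δ2=3, Δ3=2, Δ4=-3
row 1: diag=4, rhs=-12; c'=1/4, d'=-3
row 2: denom=6−1·1/4=23/4; d'=(42−1·-3)/(23/4)=180/23
row 3: denom=8−2·8/23=168/23; d'=(-6−2·180/23)/(168/23)=-83/28
row 4: denom=6−2·23/84=229/42; d'=(-30−2·-83/28)/(229/42)=-1011/229
back: M4=-1011/229
back: M3=-83/28−23/84·-1011/229=-402/229
back: M2=180/23−8/23·-402/229=1932/229
back: M1=-3−1/4·1932/229=-1170/229
M: M0=0, M1=-1170/229, M2=1932/229, M3=-402/229, M4=-1011/229, M5=0
seg 0: a=1, c=M0/2=0, d=(M1−M0)/(6·1)=-195/229, b=Δ0−h0·(2M0+M1)/6=-263/229
seg 1: a=-1, c=M1/2=-585/229, d=(M2−M1)/(6·1)=517/229, b=Δ1−h1·(2M1+M2)/6=-848/229
seg 2: a=-5, c=M2/2=966/229, d=(M3−M2)/(6·2)=-389/458, b=Δ2−h2·(2M2+M3)/6=-467/229
seg 3: a=1, c=M3/2=-201/229, d=(M4−M3)/(6·2)=-203/916, b=Δ3−h3·(2M3+M4)/6=1063/229
seg 4: a=5, c=M4/2=-1011/458, d=(M5−M4)/(6·1)=337/458, b=Δ4−h4·(2M4+M5)/6=-350/229
t_q=1/2 → seg 0, τ=1/2; S=1+-263/229·τ+0·τ²+-195/229·τ³=585/1832

  seg 0: a=1 b=-263/229 c=0 d=-195/229
  seg 1: a=-1 b=-848/229 c=-585/229 d=517/229
  seg 2: a=-5 b=-467/229 c=966/229 d=-389/458
  seg 3: a=1 b=1063/229 c=-201/229 d=-203/916
  seg 4: a=5 b=-350/229 c=-1011/458 d=337/458
S(1/2) = 585/1832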